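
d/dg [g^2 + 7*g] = 2*g + 7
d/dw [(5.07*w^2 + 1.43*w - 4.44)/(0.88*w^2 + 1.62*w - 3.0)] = (6.955*w^2 - 22.6056*w + 2.9028)/(0.7744*w^4 + 2.8512*w^3 - 2.6556*w^2 - 9.72*w + 9.0)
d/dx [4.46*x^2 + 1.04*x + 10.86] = 8.92*x + 1.04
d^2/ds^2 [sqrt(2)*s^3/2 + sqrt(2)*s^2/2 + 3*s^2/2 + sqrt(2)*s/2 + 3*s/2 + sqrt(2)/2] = 3*sqrt(2)*s + sqrt(2) + 3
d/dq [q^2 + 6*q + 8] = 2*q + 6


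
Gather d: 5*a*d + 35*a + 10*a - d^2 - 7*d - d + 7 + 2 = 45*a - d^2 + d*(5*a - 8) + 9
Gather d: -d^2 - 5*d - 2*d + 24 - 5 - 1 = -d^2 - 7*d + 18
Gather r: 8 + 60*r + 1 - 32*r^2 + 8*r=-32*r^2 + 68*r + 9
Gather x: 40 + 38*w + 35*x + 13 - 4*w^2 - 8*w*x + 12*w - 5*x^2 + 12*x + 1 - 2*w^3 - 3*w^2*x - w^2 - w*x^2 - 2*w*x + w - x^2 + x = -2*w^3 - 5*w^2 + 51*w + x^2*(-w - 6) + x*(-3*w^2 - 10*w + 48) + 54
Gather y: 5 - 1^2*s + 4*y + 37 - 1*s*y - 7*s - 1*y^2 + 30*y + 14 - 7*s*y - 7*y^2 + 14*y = -8*s - 8*y^2 + y*(48 - 8*s) + 56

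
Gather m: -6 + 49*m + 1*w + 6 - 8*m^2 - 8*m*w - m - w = -8*m^2 + m*(48 - 8*w)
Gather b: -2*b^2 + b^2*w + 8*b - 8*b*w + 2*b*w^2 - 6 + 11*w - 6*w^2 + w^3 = b^2*(w - 2) + b*(2*w^2 - 8*w + 8) + w^3 - 6*w^2 + 11*w - 6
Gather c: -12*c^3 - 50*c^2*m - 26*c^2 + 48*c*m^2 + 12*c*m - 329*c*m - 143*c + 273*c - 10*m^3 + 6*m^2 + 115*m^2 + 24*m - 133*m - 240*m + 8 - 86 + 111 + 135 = -12*c^3 + c^2*(-50*m - 26) + c*(48*m^2 - 317*m + 130) - 10*m^3 + 121*m^2 - 349*m + 168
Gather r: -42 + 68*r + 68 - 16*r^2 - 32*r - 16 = -16*r^2 + 36*r + 10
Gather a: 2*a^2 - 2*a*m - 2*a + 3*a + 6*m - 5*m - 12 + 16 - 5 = 2*a^2 + a*(1 - 2*m) + m - 1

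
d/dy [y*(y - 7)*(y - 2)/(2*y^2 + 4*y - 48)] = (y^4 + 4*y^3 - 104*y^2 + 432*y - 336)/(2*(y^4 + 4*y^3 - 44*y^2 - 96*y + 576))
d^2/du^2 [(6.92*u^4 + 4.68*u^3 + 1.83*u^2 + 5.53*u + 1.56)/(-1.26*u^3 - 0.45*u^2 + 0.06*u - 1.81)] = (2.8421709430404e-14*u^8 - 4.35239999999999*u^6 + 41.0121360000001*u^5 + 44.747964*u^4 + 60.716262*u^3 - 109.901814*u^2 - 43.368642*u - 10.661634)/(2.000376*u^9 + 2.14326*u^8 + 0.479682*u^7 + 8.507673*u^6 + 6.134778*u^5 + 0.283419*u^4 + 12.090222*u^3 + 4.442283*u^2 - 0.589698*u + 5.929741)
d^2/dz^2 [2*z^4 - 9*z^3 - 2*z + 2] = 6*z*(4*z - 9)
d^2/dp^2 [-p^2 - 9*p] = -2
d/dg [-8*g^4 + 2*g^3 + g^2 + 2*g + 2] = -32*g^3 + 6*g^2 + 2*g + 2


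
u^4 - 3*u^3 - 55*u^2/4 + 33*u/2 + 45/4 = (u - 5)*(u - 3/2)*(u + 1/2)*(u + 3)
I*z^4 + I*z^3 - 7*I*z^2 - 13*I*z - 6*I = (z - 3)*(z + 1)*(z + 2)*(I*z + I)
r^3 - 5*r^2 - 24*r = r*(r - 8)*(r + 3)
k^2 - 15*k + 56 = (k - 8)*(k - 7)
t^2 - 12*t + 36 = (t - 6)^2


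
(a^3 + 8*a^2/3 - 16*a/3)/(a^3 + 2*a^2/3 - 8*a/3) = (a + 4)/(a + 2)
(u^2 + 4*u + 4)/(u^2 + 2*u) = (u + 2)/u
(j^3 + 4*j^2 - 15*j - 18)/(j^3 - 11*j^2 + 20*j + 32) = (j^2 + 3*j - 18)/(j^2 - 12*j + 32)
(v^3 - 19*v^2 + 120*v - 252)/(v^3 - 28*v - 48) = (v^2 - 13*v + 42)/(v^2 + 6*v + 8)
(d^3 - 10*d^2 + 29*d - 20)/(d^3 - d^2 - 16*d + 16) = (d - 5)/(d + 4)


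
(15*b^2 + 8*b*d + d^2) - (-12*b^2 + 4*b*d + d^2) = 27*b^2 + 4*b*d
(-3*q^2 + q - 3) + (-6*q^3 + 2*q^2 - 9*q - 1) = -6*q^3 - q^2 - 8*q - 4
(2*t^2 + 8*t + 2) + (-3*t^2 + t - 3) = -t^2 + 9*t - 1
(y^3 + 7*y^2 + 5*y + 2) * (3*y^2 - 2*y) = 3*y^5 + 19*y^4 + y^3 - 4*y^2 - 4*y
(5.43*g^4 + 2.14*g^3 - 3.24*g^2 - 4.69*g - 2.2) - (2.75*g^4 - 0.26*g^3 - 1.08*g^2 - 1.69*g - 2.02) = 2.68*g^4 + 2.4*g^3 - 2.16*g^2 - 3.0*g - 0.18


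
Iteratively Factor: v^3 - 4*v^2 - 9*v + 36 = (v + 3)*(v^2 - 7*v + 12) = (v - 4)*(v + 3)*(v - 3)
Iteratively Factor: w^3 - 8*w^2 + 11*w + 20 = (w - 4)*(w^2 - 4*w - 5) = (w - 4)*(w + 1)*(w - 5)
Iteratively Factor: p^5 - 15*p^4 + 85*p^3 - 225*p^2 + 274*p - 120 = (p - 1)*(p^4 - 14*p^3 + 71*p^2 - 154*p + 120) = (p - 3)*(p - 1)*(p^3 - 11*p^2 + 38*p - 40) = (p - 3)*(p - 2)*(p - 1)*(p^2 - 9*p + 20) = (p - 5)*(p - 3)*(p - 2)*(p - 1)*(p - 4)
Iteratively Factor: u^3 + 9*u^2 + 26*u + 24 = (u + 2)*(u^2 + 7*u + 12) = (u + 2)*(u + 4)*(u + 3)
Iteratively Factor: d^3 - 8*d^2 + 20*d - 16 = (d - 4)*(d^2 - 4*d + 4) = (d - 4)*(d - 2)*(d - 2)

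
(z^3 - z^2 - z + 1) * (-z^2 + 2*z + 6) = -z^5 + 3*z^4 + 5*z^3 - 9*z^2 - 4*z + 6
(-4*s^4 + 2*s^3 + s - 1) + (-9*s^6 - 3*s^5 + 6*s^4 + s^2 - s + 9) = -9*s^6 - 3*s^5 + 2*s^4 + 2*s^3 + s^2 + 8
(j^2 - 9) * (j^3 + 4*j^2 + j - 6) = j^5 + 4*j^4 - 8*j^3 - 42*j^2 - 9*j + 54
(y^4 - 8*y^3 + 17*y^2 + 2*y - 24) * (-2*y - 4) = -2*y^5 + 12*y^4 - 2*y^3 - 72*y^2 + 40*y + 96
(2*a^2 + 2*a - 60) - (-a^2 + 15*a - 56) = 3*a^2 - 13*a - 4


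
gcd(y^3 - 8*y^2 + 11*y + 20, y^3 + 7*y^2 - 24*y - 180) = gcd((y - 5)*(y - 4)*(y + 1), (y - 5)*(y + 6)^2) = y - 5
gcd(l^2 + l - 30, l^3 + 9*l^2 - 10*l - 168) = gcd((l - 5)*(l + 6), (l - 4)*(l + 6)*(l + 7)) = l + 6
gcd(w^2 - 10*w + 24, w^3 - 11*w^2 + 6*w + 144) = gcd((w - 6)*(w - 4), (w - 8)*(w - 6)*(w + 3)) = w - 6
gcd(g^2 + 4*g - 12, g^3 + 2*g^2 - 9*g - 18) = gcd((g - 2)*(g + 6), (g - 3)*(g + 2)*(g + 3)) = 1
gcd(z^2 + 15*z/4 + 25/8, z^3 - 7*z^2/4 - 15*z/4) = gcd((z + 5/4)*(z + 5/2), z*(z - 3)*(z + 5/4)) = z + 5/4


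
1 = 1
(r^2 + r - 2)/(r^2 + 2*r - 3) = (r + 2)/(r + 3)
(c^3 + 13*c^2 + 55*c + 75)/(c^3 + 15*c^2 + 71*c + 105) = (c + 5)/(c + 7)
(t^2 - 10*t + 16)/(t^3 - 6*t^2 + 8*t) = (t - 8)/(t*(t - 4))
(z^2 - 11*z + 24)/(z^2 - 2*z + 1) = (z^2 - 11*z + 24)/(z^2 - 2*z + 1)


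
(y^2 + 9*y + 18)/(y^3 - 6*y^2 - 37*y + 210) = (y + 3)/(y^2 - 12*y + 35)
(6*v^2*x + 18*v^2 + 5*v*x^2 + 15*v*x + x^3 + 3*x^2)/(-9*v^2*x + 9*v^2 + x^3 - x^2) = (2*v*x + 6*v + x^2 + 3*x)/(-3*v*x + 3*v + x^2 - x)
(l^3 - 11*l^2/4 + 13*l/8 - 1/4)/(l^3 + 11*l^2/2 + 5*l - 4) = (4*l^2 - 9*l + 2)/(4*(l^2 + 6*l + 8))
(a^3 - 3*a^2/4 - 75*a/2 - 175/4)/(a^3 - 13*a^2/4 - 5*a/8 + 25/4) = 2*(a^2 - 2*a - 35)/(2*a^2 - 9*a + 10)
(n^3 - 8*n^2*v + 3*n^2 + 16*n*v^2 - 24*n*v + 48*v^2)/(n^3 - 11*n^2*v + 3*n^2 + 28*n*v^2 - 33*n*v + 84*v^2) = (-n + 4*v)/(-n + 7*v)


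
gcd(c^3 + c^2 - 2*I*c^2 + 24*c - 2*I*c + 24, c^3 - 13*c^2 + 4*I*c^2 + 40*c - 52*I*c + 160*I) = c + 4*I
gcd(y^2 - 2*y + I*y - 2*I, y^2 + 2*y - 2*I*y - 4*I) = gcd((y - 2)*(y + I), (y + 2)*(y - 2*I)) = 1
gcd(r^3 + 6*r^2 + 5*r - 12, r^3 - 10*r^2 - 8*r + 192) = r + 4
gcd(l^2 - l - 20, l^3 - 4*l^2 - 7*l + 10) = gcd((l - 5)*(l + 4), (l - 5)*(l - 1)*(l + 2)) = l - 5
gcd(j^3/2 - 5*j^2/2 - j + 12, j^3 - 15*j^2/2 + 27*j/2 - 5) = 1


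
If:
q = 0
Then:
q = 0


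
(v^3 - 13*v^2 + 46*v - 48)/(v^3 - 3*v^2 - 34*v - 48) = (v^2 - 5*v + 6)/(v^2 + 5*v + 6)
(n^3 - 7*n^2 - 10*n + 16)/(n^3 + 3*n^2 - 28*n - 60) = (n^2 - 9*n + 8)/(n^2 + n - 30)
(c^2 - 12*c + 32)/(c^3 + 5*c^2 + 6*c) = (c^2 - 12*c + 32)/(c*(c^2 + 5*c + 6))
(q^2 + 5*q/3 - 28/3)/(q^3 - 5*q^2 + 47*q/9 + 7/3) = 3*(q + 4)/(3*q^2 - 8*q - 3)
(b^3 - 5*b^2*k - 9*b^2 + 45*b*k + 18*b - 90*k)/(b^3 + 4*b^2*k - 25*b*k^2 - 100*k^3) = (b^2 - 9*b + 18)/(b^2 + 9*b*k + 20*k^2)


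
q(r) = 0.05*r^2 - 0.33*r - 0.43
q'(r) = 0.1*r - 0.33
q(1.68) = -0.84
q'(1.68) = -0.16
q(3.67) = -0.97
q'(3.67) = 0.04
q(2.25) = -0.92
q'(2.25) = -0.10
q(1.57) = -0.82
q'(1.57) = -0.17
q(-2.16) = 0.52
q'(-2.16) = -0.55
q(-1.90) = 0.38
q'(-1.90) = -0.52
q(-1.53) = 0.19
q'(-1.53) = -0.48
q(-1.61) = 0.23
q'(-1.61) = -0.49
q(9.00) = 0.65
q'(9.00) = 0.57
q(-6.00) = 3.35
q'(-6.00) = -0.93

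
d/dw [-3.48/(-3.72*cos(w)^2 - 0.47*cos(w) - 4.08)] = (25.8912*cos(w) + 1.6356)*sin(w)/(3.72*cos(w)^2 + 0.47*cos(w) + 4.08)^2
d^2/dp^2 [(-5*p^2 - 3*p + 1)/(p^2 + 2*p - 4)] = 2*(7*p^3 - 57*p^2 - 30*p - 96)/(p^6 + 6*p^5 - 40*p^3 + 96*p - 64)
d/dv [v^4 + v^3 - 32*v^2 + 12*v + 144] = 4*v^3 + 3*v^2 - 64*v + 12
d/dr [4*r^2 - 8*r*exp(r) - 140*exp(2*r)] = -8*r*exp(r) + 8*r - 280*exp(2*r) - 8*exp(r)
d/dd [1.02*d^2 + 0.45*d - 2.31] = 2.04*d + 0.45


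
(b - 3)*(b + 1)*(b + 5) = b^3 + 3*b^2 - 13*b - 15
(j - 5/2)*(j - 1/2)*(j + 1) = j^3 - 2*j^2 - 7*j/4 + 5/4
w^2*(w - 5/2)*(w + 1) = w^4 - 3*w^3/2 - 5*w^2/2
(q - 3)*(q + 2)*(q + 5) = q^3 + 4*q^2 - 11*q - 30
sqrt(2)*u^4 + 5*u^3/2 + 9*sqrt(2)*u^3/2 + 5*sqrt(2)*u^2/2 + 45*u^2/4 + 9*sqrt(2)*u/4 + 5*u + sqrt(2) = (u + 1/2)*(u + 4)*(u + sqrt(2))*(sqrt(2)*u + 1/2)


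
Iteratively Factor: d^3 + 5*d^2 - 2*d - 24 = (d + 3)*(d^2 + 2*d - 8) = (d - 2)*(d + 3)*(d + 4)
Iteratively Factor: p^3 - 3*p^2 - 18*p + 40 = (p - 2)*(p^2 - p - 20) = (p - 5)*(p - 2)*(p + 4)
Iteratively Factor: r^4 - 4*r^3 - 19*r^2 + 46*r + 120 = (r + 2)*(r^3 - 6*r^2 - 7*r + 60) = (r - 4)*(r + 2)*(r^2 - 2*r - 15) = (r - 5)*(r - 4)*(r + 2)*(r + 3)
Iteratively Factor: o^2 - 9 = (o + 3)*(o - 3)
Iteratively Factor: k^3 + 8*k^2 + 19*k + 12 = (k + 3)*(k^2 + 5*k + 4) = (k + 3)*(k + 4)*(k + 1)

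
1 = 1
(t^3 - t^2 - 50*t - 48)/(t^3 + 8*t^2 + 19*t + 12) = (t^2 - 2*t - 48)/(t^2 + 7*t + 12)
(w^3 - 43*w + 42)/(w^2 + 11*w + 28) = (w^2 - 7*w + 6)/(w + 4)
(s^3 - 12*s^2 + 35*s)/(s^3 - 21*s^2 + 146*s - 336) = s*(s - 5)/(s^2 - 14*s + 48)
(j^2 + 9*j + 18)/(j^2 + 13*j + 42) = (j + 3)/(j + 7)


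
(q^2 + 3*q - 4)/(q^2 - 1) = (q + 4)/(q + 1)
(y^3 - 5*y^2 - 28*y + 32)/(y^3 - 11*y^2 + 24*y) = (y^2 + 3*y - 4)/(y*(y - 3))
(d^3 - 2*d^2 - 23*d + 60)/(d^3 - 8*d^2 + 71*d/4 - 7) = 4*(d^2 + 2*d - 15)/(4*d^2 - 16*d + 7)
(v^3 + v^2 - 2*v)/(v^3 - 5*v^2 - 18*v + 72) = v*(v^2 + v - 2)/(v^3 - 5*v^2 - 18*v + 72)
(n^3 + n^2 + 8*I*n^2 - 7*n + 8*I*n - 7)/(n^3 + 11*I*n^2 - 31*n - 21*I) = (n + 1)/(n + 3*I)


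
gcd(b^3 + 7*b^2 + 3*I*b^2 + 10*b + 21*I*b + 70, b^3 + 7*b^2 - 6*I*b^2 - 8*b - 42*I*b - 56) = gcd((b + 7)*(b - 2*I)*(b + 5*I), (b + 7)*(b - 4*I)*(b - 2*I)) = b^2 + b*(7 - 2*I) - 14*I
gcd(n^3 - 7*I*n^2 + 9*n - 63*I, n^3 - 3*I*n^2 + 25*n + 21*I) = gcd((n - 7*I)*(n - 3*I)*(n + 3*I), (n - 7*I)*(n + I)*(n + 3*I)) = n^2 - 4*I*n + 21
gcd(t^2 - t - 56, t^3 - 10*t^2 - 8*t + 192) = t - 8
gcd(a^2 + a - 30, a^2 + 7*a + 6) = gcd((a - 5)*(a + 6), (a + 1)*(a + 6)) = a + 6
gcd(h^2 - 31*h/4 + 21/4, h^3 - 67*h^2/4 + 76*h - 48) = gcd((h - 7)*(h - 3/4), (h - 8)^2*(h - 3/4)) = h - 3/4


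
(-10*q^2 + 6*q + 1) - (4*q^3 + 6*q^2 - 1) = -4*q^3 - 16*q^2 + 6*q + 2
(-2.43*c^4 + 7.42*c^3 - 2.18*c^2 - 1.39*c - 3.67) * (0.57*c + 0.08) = -1.3851*c^5 + 4.035*c^4 - 0.649*c^3 - 0.9667*c^2 - 2.2031*c - 0.2936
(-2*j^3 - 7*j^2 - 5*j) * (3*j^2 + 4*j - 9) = -6*j^5 - 29*j^4 - 25*j^3 + 43*j^2 + 45*j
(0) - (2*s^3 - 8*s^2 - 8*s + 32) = -2*s^3 + 8*s^2 + 8*s - 32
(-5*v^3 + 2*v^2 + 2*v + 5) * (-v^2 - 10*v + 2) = 5*v^5 + 48*v^4 - 32*v^3 - 21*v^2 - 46*v + 10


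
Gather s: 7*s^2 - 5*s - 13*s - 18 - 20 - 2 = 7*s^2 - 18*s - 40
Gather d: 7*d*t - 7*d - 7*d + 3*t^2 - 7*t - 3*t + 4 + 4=d*(7*t - 14) + 3*t^2 - 10*t + 8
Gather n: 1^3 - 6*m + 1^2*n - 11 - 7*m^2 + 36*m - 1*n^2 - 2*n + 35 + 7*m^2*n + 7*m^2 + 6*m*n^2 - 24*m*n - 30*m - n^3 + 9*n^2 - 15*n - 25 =-n^3 + n^2*(6*m + 8) + n*(7*m^2 - 24*m - 16)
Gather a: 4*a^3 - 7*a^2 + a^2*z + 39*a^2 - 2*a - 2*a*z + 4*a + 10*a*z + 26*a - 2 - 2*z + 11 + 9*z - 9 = 4*a^3 + a^2*(z + 32) + a*(8*z + 28) + 7*z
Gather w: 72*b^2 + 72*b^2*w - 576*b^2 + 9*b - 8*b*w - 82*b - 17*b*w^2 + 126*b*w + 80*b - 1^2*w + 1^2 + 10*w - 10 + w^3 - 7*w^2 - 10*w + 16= -504*b^2 + 7*b + w^3 + w^2*(-17*b - 7) + w*(72*b^2 + 118*b - 1) + 7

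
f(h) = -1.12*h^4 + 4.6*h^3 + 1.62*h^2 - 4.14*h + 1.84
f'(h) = -4.48*h^3 + 13.8*h^2 + 3.24*h - 4.14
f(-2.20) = -56.43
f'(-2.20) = 103.23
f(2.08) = 20.67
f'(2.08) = 21.99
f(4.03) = 17.12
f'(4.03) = -60.18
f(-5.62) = -1857.53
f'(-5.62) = 1208.74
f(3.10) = 38.18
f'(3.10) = 5.06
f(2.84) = 35.66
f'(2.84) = 13.75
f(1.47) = 8.64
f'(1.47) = 16.21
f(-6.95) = -4048.48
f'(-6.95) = 2143.86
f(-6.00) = -2360.12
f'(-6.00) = 1440.90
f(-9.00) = -10531.40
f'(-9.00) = 4350.42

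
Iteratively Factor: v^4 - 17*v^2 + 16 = (v - 1)*(v^3 + v^2 - 16*v - 16) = (v - 1)*(v + 4)*(v^2 - 3*v - 4) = (v - 4)*(v - 1)*(v + 4)*(v + 1)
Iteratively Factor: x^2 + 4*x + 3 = (x + 1)*(x + 3)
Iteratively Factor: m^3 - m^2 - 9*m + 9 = (m - 1)*(m^2 - 9) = (m - 1)*(m + 3)*(m - 3)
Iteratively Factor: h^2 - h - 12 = (h + 3)*(h - 4)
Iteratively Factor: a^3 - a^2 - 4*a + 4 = (a - 2)*(a^2 + a - 2) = (a - 2)*(a - 1)*(a + 2)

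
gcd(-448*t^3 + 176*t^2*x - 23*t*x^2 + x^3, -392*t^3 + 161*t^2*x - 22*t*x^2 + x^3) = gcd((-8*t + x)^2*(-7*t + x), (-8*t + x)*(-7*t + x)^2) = 56*t^2 - 15*t*x + x^2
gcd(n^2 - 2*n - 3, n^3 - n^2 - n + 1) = n + 1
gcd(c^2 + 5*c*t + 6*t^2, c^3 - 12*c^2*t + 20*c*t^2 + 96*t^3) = c + 2*t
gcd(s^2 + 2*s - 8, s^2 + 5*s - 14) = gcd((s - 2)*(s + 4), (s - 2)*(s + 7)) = s - 2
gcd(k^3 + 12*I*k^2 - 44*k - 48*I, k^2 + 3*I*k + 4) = k + 4*I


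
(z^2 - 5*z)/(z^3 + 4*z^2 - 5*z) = (z - 5)/(z^2 + 4*z - 5)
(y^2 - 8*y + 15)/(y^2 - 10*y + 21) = (y - 5)/(y - 7)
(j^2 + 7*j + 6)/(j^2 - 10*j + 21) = (j^2 + 7*j + 6)/(j^2 - 10*j + 21)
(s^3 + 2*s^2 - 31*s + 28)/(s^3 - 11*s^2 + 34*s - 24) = (s + 7)/(s - 6)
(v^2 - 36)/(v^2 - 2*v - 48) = (v - 6)/(v - 8)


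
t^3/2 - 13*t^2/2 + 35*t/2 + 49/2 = (t/2 + 1/2)*(t - 7)^2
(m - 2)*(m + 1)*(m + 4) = m^3 + 3*m^2 - 6*m - 8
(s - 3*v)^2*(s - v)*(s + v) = s^4 - 6*s^3*v + 8*s^2*v^2 + 6*s*v^3 - 9*v^4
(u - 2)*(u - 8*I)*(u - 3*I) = u^3 - 2*u^2 - 11*I*u^2 - 24*u + 22*I*u + 48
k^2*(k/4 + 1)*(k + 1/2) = k^4/4 + 9*k^3/8 + k^2/2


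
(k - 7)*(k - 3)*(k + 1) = k^3 - 9*k^2 + 11*k + 21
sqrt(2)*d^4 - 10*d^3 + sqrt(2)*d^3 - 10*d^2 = d^2*(d - 5*sqrt(2))*(sqrt(2)*d + sqrt(2))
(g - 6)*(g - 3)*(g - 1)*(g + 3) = g^4 - 7*g^3 - 3*g^2 + 63*g - 54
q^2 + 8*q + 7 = (q + 1)*(q + 7)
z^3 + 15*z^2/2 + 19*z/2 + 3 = (z + 1/2)*(z + 1)*(z + 6)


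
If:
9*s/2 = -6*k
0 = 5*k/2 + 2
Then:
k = -4/5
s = 16/15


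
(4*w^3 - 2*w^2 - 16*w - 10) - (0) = 4*w^3 - 2*w^2 - 16*w - 10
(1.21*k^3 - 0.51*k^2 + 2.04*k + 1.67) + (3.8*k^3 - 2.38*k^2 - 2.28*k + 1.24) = 5.01*k^3 - 2.89*k^2 - 0.24*k + 2.91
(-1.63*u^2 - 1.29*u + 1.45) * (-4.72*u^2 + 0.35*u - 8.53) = 7.6936*u^4 + 5.5183*u^3 + 6.6084*u^2 + 11.5112*u - 12.3685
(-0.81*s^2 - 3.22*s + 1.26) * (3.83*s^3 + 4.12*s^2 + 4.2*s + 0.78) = -3.1023*s^5 - 15.6698*s^4 - 11.8426*s^3 - 8.9646*s^2 + 2.7804*s + 0.9828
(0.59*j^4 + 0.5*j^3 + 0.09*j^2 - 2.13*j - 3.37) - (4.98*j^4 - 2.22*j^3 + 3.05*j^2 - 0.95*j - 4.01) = -4.39*j^4 + 2.72*j^3 - 2.96*j^2 - 1.18*j + 0.64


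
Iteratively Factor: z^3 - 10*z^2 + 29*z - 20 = (z - 1)*(z^2 - 9*z + 20) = (z - 4)*(z - 1)*(z - 5)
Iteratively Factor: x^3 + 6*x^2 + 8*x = (x)*(x^2 + 6*x + 8) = x*(x + 4)*(x + 2)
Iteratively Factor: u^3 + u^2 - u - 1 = (u + 1)*(u^2 - 1) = (u - 1)*(u + 1)*(u + 1)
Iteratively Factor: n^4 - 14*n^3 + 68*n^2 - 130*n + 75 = (n - 3)*(n^3 - 11*n^2 + 35*n - 25) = (n - 3)*(n - 1)*(n^2 - 10*n + 25) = (n - 5)*(n - 3)*(n - 1)*(n - 5)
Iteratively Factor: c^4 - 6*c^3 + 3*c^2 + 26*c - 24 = (c - 4)*(c^3 - 2*c^2 - 5*c + 6) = (c - 4)*(c - 1)*(c^2 - c - 6) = (c - 4)*(c - 3)*(c - 1)*(c + 2)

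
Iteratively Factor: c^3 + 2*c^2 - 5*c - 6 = (c + 3)*(c^2 - c - 2) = (c - 2)*(c + 3)*(c + 1)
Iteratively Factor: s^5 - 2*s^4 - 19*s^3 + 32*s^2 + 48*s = (s - 4)*(s^4 + 2*s^3 - 11*s^2 - 12*s) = (s - 4)*(s - 3)*(s^3 + 5*s^2 + 4*s) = (s - 4)*(s - 3)*(s + 1)*(s^2 + 4*s) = (s - 4)*(s - 3)*(s + 1)*(s + 4)*(s)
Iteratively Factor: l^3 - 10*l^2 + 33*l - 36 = (l - 3)*(l^2 - 7*l + 12) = (l - 4)*(l - 3)*(l - 3)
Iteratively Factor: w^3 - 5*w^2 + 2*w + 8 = (w + 1)*(w^2 - 6*w + 8) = (w - 2)*(w + 1)*(w - 4)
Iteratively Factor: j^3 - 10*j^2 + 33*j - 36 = (j - 4)*(j^2 - 6*j + 9) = (j - 4)*(j - 3)*(j - 3)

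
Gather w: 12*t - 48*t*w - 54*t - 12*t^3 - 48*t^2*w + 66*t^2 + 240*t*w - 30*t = -12*t^3 + 66*t^2 - 72*t + w*(-48*t^2 + 192*t)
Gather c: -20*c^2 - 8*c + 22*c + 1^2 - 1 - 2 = -20*c^2 + 14*c - 2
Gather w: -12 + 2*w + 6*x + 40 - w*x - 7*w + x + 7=w*(-x - 5) + 7*x + 35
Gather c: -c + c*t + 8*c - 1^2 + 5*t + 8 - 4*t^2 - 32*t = c*(t + 7) - 4*t^2 - 27*t + 7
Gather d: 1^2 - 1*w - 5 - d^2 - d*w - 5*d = -d^2 + d*(-w - 5) - w - 4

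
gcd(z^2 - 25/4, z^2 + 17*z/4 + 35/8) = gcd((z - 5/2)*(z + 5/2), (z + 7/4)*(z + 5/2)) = z + 5/2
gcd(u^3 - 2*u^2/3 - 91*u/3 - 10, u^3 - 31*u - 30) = u^2 - u - 30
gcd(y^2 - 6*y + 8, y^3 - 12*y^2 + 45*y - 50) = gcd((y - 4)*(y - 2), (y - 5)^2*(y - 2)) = y - 2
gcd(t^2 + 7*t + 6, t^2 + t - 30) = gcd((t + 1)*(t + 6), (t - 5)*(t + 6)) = t + 6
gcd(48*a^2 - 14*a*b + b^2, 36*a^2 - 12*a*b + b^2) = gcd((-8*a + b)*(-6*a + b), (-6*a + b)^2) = 6*a - b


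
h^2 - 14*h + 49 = (h - 7)^2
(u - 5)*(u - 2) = u^2 - 7*u + 10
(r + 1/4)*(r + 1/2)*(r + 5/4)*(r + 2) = r^4 + 4*r^3 + 81*r^2/16 + 73*r/32 + 5/16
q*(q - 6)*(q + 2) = q^3 - 4*q^2 - 12*q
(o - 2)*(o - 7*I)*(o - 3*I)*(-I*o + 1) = -I*o^4 - 9*o^3 + 2*I*o^3 + 18*o^2 + 11*I*o^2 - 21*o - 22*I*o + 42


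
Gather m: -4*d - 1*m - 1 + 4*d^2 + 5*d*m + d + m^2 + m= 4*d^2 + 5*d*m - 3*d + m^2 - 1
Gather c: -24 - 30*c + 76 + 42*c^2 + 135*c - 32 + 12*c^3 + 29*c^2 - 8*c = 12*c^3 + 71*c^2 + 97*c + 20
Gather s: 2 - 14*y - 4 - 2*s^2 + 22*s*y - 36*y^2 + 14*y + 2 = -2*s^2 + 22*s*y - 36*y^2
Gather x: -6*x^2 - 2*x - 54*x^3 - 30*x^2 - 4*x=-54*x^3 - 36*x^2 - 6*x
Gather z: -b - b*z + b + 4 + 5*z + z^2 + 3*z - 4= z^2 + z*(8 - b)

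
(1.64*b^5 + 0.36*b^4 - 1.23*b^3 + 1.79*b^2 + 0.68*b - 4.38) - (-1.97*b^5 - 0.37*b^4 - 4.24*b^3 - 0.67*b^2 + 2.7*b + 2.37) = 3.61*b^5 + 0.73*b^4 + 3.01*b^3 + 2.46*b^2 - 2.02*b - 6.75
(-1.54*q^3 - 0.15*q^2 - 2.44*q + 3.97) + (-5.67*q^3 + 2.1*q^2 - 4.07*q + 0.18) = -7.21*q^3 + 1.95*q^2 - 6.51*q + 4.15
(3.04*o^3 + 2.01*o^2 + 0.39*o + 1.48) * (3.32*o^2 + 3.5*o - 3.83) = 10.0928*o^5 + 17.3132*o^4 - 3.3134*o^3 - 1.4197*o^2 + 3.6863*o - 5.6684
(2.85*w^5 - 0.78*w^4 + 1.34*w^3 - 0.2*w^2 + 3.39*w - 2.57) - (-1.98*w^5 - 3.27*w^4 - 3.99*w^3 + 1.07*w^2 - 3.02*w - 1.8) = 4.83*w^5 + 2.49*w^4 + 5.33*w^3 - 1.27*w^2 + 6.41*w - 0.77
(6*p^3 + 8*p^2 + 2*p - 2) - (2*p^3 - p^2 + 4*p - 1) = 4*p^3 + 9*p^2 - 2*p - 1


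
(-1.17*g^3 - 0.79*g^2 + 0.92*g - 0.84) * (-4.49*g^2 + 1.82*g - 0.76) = 5.2533*g^5 + 1.4177*g^4 - 4.6794*g^3 + 6.0464*g^2 - 2.228*g + 0.6384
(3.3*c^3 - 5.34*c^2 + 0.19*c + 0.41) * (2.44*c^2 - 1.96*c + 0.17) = 8.052*c^5 - 19.4976*c^4 + 11.491*c^3 - 0.2798*c^2 - 0.7713*c + 0.0697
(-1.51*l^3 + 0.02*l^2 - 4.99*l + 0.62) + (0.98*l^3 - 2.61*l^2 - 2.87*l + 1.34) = -0.53*l^3 - 2.59*l^2 - 7.86*l + 1.96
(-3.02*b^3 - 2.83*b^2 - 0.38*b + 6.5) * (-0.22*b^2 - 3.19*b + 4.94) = 0.6644*b^5 + 10.2564*b^4 - 5.8075*b^3 - 14.198*b^2 - 22.6122*b + 32.11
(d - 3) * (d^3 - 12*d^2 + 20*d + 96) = d^4 - 15*d^3 + 56*d^2 + 36*d - 288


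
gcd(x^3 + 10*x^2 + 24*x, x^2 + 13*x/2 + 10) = x + 4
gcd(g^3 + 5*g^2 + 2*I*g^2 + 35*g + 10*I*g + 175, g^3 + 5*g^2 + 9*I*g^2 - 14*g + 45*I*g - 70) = g^2 + g*(5 + 7*I) + 35*I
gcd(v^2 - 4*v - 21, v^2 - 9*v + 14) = v - 7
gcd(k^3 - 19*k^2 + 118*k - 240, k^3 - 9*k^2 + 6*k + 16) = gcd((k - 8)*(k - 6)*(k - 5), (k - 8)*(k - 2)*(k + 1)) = k - 8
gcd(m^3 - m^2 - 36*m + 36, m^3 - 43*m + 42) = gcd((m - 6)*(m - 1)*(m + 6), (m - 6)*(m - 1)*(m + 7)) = m^2 - 7*m + 6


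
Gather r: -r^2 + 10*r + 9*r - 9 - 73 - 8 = -r^2 + 19*r - 90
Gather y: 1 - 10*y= 1 - 10*y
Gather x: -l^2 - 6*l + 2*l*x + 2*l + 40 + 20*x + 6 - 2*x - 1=-l^2 - 4*l + x*(2*l + 18) + 45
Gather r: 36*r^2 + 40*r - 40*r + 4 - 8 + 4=36*r^2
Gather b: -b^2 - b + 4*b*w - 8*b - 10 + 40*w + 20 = -b^2 + b*(4*w - 9) + 40*w + 10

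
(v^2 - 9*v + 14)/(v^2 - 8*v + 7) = (v - 2)/(v - 1)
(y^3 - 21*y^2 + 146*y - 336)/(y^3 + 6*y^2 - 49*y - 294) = (y^2 - 14*y + 48)/(y^2 + 13*y + 42)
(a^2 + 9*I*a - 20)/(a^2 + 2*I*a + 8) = (a + 5*I)/(a - 2*I)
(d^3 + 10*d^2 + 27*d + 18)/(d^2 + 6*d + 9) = (d^2 + 7*d + 6)/(d + 3)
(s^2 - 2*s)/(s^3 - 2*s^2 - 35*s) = (2 - s)/(-s^2 + 2*s + 35)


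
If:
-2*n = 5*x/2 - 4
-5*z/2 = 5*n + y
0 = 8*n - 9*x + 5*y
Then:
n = -125*z/98 - 72/49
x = 50*z/49 + 136/49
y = 190*z/49 + 360/49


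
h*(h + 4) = h^2 + 4*h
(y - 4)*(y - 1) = y^2 - 5*y + 4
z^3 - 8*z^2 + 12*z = z*(z - 6)*(z - 2)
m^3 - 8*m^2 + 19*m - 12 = (m - 4)*(m - 3)*(m - 1)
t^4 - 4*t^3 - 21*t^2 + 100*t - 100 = (t - 5)*(t - 2)^2*(t + 5)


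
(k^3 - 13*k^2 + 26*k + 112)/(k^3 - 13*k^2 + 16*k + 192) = (k^2 - 5*k - 14)/(k^2 - 5*k - 24)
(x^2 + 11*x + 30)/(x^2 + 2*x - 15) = (x + 6)/(x - 3)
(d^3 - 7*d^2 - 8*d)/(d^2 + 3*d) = (d^2 - 7*d - 8)/(d + 3)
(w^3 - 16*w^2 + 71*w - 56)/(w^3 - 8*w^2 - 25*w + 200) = (w^2 - 8*w + 7)/(w^2 - 25)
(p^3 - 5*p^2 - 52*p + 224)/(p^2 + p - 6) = (p^3 - 5*p^2 - 52*p + 224)/(p^2 + p - 6)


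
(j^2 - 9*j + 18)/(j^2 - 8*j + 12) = (j - 3)/(j - 2)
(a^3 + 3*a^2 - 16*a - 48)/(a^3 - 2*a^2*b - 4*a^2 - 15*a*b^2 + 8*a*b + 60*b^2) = (a^2 + 7*a + 12)/(a^2 - 2*a*b - 15*b^2)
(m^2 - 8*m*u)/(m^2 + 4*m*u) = (m - 8*u)/(m + 4*u)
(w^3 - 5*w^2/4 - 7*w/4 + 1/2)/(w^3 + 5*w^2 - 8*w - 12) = (w - 1/4)/(w + 6)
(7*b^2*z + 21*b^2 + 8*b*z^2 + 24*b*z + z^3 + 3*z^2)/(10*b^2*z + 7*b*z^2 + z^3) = (7*b^2*z + 21*b^2 + 8*b*z^2 + 24*b*z + z^3 + 3*z^2)/(z*(10*b^2 + 7*b*z + z^2))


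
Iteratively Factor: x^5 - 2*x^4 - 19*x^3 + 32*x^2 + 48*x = (x - 4)*(x^4 + 2*x^3 - 11*x^2 - 12*x) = (x - 4)*(x + 4)*(x^3 - 2*x^2 - 3*x) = x*(x - 4)*(x + 4)*(x^2 - 2*x - 3) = x*(x - 4)*(x - 3)*(x + 4)*(x + 1)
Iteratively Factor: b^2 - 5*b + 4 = (b - 1)*(b - 4)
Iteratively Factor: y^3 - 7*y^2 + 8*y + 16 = (y + 1)*(y^2 - 8*y + 16) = (y - 4)*(y + 1)*(y - 4)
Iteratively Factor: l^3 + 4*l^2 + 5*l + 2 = (l + 2)*(l^2 + 2*l + 1) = (l + 1)*(l + 2)*(l + 1)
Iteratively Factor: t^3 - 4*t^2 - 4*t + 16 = (t - 2)*(t^2 - 2*t - 8) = (t - 2)*(t + 2)*(t - 4)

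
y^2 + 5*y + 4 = (y + 1)*(y + 4)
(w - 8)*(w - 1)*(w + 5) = w^3 - 4*w^2 - 37*w + 40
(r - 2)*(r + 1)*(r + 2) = r^3 + r^2 - 4*r - 4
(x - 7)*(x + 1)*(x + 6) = x^3 - 43*x - 42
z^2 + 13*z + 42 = (z + 6)*(z + 7)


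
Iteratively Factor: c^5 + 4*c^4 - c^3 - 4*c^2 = (c)*(c^4 + 4*c^3 - c^2 - 4*c) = c^2*(c^3 + 4*c^2 - c - 4) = c^2*(c + 1)*(c^2 + 3*c - 4) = c^2*(c - 1)*(c + 1)*(c + 4)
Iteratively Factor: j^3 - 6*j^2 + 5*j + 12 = (j - 4)*(j^2 - 2*j - 3) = (j - 4)*(j + 1)*(j - 3)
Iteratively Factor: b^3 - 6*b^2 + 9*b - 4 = (b - 1)*(b^2 - 5*b + 4) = (b - 4)*(b - 1)*(b - 1)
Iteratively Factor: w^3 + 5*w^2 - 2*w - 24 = (w + 3)*(w^2 + 2*w - 8) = (w + 3)*(w + 4)*(w - 2)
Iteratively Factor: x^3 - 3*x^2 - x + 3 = (x + 1)*(x^2 - 4*x + 3) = (x - 1)*(x + 1)*(x - 3)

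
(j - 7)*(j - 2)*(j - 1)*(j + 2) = j^4 - 8*j^3 + 3*j^2 + 32*j - 28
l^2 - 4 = (l - 2)*(l + 2)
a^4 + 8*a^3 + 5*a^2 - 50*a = a*(a - 2)*(a + 5)^2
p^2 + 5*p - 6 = (p - 1)*(p + 6)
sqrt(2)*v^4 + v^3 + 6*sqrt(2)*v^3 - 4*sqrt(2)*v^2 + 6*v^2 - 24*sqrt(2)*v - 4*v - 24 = (v - 2)*(v + 2)*(v + 6)*(sqrt(2)*v + 1)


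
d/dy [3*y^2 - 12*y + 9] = 6*y - 12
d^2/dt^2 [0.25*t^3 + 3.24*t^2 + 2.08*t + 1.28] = 1.5*t + 6.48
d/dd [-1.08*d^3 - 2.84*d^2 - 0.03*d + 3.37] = -3.24*d^2 - 5.68*d - 0.03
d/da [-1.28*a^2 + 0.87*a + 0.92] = 0.87 - 2.56*a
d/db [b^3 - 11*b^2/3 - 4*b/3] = 3*b^2 - 22*b/3 - 4/3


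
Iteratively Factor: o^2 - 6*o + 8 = (o - 2)*(o - 4)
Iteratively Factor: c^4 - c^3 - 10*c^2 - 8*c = (c + 2)*(c^3 - 3*c^2 - 4*c) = c*(c + 2)*(c^2 - 3*c - 4) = c*(c + 1)*(c + 2)*(c - 4)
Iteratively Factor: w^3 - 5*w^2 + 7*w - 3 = (w - 1)*(w^2 - 4*w + 3) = (w - 1)^2*(w - 3)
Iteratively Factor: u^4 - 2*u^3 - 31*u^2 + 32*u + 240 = (u + 4)*(u^3 - 6*u^2 - 7*u + 60) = (u - 5)*(u + 4)*(u^2 - u - 12) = (u - 5)*(u - 4)*(u + 4)*(u + 3)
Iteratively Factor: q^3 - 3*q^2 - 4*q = (q)*(q^2 - 3*q - 4) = q*(q + 1)*(q - 4)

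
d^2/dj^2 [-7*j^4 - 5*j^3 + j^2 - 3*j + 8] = -84*j^2 - 30*j + 2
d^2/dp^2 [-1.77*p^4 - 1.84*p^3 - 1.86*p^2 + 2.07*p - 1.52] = -21.24*p^2 - 11.04*p - 3.72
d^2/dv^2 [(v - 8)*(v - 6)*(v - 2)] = 6*v - 32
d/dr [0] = 0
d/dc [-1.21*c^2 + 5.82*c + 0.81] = 5.82 - 2.42*c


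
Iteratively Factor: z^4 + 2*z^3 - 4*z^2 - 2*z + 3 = (z - 1)*(z^3 + 3*z^2 - z - 3) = (z - 1)*(z + 3)*(z^2 - 1) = (z - 1)^2*(z + 3)*(z + 1)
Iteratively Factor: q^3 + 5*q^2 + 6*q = (q + 2)*(q^2 + 3*q) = q*(q + 2)*(q + 3)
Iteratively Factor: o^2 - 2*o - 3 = (o + 1)*(o - 3)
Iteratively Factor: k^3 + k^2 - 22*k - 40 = (k + 2)*(k^2 - k - 20) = (k + 2)*(k + 4)*(k - 5)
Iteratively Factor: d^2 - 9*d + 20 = (d - 5)*(d - 4)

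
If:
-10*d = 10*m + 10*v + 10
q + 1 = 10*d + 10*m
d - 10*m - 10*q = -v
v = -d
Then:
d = 6/5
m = -1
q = 1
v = -6/5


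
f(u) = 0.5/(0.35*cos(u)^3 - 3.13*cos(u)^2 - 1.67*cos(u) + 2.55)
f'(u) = 0.5*(1.05*sin(u)*cos(u)^2 - 6.26*sin(u)*cos(u) - 1.67*sin(u))/(0.35*cos(u)^3 - 3.13*cos(u)^2 - 1.67*cos(u) + 2.55)^2 = (0.525*cos(u)^2 - 3.13*cos(u) - 0.835)*sin(u)/(0.35*cos(u)^3 - 3.13*cos(u)^2 - 1.67*cos(u) + 2.55)^2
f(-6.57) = -0.31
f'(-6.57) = 0.36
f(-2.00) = 0.19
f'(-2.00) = -0.07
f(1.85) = 0.18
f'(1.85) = 0.01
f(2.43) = 0.27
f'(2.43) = 0.34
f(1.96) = 0.18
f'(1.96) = 0.05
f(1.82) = 0.18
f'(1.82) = -0.00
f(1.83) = 0.18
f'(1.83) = 0.00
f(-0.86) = 2.22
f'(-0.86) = 39.63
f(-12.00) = -0.57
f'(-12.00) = -2.16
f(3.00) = 0.63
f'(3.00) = 0.62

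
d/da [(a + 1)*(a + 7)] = 2*a + 8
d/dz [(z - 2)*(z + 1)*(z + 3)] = 3*z^2 + 4*z - 5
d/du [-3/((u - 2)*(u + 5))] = 3*(2*u + 3)/((u - 2)^2*(u + 5)^2)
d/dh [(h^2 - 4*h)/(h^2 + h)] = 5/(h^2 + 2*h + 1)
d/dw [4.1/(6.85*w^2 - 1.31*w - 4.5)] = (5.371 - 56.17*w)/(-6.85*w^2 + 1.31*w + 4.5)^2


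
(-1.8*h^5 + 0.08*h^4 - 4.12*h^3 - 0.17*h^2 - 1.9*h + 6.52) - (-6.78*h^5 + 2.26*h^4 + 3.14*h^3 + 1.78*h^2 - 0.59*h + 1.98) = 4.98*h^5 - 2.18*h^4 - 7.26*h^3 - 1.95*h^2 - 1.31*h + 4.54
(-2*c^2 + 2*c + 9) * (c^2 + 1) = -2*c^4 + 2*c^3 + 7*c^2 + 2*c + 9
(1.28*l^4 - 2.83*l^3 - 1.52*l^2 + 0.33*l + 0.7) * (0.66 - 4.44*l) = -5.6832*l^5 + 13.41*l^4 + 4.881*l^3 - 2.4684*l^2 - 2.8902*l + 0.462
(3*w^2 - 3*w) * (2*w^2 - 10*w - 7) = 6*w^4 - 36*w^3 + 9*w^2 + 21*w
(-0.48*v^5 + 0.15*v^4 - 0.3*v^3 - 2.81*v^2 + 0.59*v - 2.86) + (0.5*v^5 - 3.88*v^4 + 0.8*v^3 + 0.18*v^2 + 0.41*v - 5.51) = 0.02*v^5 - 3.73*v^4 + 0.5*v^3 - 2.63*v^2 + 1.0*v - 8.37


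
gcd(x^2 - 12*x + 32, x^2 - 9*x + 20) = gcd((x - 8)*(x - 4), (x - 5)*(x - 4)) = x - 4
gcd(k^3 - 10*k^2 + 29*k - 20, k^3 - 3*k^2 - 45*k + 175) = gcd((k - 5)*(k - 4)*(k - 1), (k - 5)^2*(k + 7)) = k - 5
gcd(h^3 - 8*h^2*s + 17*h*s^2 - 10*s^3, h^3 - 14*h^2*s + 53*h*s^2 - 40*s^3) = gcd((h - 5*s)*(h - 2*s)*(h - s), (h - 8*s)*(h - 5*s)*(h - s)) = h^2 - 6*h*s + 5*s^2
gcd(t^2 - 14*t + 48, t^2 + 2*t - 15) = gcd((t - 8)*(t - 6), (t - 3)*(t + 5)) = 1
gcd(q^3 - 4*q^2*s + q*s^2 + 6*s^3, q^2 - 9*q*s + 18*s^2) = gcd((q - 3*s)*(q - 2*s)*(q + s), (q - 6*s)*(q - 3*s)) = q - 3*s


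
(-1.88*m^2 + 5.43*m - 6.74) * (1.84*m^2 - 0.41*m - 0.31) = -3.4592*m^4 + 10.762*m^3 - 14.0451*m^2 + 1.0801*m + 2.0894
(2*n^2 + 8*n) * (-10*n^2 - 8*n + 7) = -20*n^4 - 96*n^3 - 50*n^2 + 56*n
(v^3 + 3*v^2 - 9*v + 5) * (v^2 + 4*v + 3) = v^5 + 7*v^4 + 6*v^3 - 22*v^2 - 7*v + 15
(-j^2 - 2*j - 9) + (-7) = -j^2 - 2*j - 16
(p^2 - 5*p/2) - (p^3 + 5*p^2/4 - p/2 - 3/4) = -p^3 - p^2/4 - 2*p + 3/4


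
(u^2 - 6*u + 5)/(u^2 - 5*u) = (u - 1)/u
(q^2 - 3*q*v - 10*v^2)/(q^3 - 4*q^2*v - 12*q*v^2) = (q - 5*v)/(q*(q - 6*v))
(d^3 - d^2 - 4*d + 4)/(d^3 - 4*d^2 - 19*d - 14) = (d^2 - 3*d + 2)/(d^2 - 6*d - 7)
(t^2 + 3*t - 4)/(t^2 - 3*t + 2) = (t + 4)/(t - 2)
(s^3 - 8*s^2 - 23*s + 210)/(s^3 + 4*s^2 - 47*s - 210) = (s - 6)/(s + 6)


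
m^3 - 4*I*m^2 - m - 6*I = (m - 3*I)*(m - 2*I)*(m + I)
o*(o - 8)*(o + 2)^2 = o^4 - 4*o^3 - 28*o^2 - 32*o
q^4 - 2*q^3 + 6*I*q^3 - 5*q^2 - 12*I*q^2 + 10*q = q*(q - 2)*(q + I)*(q + 5*I)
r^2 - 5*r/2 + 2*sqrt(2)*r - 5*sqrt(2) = (r - 5/2)*(r + 2*sqrt(2))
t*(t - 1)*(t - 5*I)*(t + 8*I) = t^4 - t^3 + 3*I*t^3 + 40*t^2 - 3*I*t^2 - 40*t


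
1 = 1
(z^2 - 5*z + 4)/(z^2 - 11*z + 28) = (z - 1)/(z - 7)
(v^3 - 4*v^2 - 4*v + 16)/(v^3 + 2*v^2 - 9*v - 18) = (v^2 - 6*v + 8)/(v^2 - 9)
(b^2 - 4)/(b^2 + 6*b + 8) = (b - 2)/(b + 4)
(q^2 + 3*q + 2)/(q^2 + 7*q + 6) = (q + 2)/(q + 6)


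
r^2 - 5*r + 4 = (r - 4)*(r - 1)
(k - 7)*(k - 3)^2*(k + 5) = k^4 - 8*k^3 - 14*k^2 + 192*k - 315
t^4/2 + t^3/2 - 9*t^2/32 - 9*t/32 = t*(t/2 + 1/2)*(t - 3/4)*(t + 3/4)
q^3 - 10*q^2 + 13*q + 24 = (q - 8)*(q - 3)*(q + 1)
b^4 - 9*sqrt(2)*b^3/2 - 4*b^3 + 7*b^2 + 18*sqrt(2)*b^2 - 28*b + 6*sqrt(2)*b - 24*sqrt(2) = (b - 4)*(b - 3*sqrt(2))*(b - 2*sqrt(2))*(b + sqrt(2)/2)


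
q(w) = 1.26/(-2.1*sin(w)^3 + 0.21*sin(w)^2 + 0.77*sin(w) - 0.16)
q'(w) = 1.26*(6.3*sin(w)^2*cos(w) - 0.42*sin(w)*cos(w) - 0.77*cos(w))/(-2.1*sin(w)^3 + 0.21*sin(w)^2 + 0.77*sin(w) - 0.16)^2 = (7.938*sin(w)^2 - 0.5292*sin(w) - 0.9702)*cos(w)/(2.1*sin(w)^3 - 0.21*sin(w)^2 - 0.77*sin(w) + 0.16)^2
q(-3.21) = -11.77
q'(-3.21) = 84.37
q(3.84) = -125.90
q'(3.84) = -20277.79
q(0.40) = 26.42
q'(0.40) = 11.14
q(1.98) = -1.40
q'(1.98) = -2.58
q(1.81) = -1.11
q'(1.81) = -1.10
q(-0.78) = 9.49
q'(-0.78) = 134.13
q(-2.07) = 1.69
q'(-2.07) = -4.82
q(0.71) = -8.37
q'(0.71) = 68.92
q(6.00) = -4.03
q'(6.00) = -1.99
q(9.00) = 27.39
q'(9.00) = -68.83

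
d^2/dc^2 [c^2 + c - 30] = 2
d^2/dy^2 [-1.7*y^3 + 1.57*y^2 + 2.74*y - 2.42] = 3.14 - 10.2*y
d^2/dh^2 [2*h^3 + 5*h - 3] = 12*h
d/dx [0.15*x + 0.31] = 0.150000000000000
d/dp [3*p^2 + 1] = 6*p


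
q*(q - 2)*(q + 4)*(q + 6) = q^4 + 8*q^3 + 4*q^2 - 48*q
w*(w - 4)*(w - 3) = w^3 - 7*w^2 + 12*w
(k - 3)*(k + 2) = k^2 - k - 6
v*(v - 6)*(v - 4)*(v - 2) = v^4 - 12*v^3 + 44*v^2 - 48*v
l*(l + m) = l^2 + l*m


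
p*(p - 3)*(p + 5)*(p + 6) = p^4 + 8*p^3 - 3*p^2 - 90*p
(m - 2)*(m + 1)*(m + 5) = m^3 + 4*m^2 - 7*m - 10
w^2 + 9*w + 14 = (w + 2)*(w + 7)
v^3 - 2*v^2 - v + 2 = (v - 2)*(v - 1)*(v + 1)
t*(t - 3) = t^2 - 3*t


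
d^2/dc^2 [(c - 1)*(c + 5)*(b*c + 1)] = 6*b*c + 8*b + 2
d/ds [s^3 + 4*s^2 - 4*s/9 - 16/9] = 3*s^2 + 8*s - 4/9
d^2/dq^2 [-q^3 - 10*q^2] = -6*q - 20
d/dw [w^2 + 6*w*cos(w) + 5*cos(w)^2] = -6*w*sin(w) + 2*w - 5*sin(2*w) + 6*cos(w)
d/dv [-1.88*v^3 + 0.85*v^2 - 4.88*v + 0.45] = -5.64*v^2 + 1.7*v - 4.88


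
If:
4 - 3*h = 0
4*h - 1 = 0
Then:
No Solution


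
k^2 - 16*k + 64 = (k - 8)^2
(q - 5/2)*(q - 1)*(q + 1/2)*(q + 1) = q^4 - 2*q^3 - 9*q^2/4 + 2*q + 5/4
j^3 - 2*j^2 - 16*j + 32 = (j - 4)*(j - 2)*(j + 4)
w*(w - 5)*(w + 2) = w^3 - 3*w^2 - 10*w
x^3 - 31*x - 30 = (x - 6)*(x + 1)*(x + 5)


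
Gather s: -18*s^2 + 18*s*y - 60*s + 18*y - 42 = -18*s^2 + s*(18*y - 60) + 18*y - 42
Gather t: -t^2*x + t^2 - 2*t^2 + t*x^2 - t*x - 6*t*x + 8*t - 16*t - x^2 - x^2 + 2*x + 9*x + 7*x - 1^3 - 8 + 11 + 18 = t^2*(-x - 1) + t*(x^2 - 7*x - 8) - 2*x^2 + 18*x + 20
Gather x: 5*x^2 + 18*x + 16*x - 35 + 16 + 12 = 5*x^2 + 34*x - 7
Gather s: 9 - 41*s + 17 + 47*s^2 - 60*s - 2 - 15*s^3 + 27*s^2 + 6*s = -15*s^3 + 74*s^2 - 95*s + 24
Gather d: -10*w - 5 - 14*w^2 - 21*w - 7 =-14*w^2 - 31*w - 12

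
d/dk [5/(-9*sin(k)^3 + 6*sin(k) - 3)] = 5*(9*sin(k)^2 - 2)*cos(k)/(3*(3*sin(k)^3 - 2*sin(k) + 1)^2)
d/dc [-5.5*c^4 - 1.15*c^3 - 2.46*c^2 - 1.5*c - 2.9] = -22.0*c^3 - 3.45*c^2 - 4.92*c - 1.5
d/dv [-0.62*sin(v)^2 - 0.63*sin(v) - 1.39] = -(1.24*sin(v) + 0.63)*cos(v)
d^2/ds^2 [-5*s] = 0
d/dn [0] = 0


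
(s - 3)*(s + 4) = s^2 + s - 12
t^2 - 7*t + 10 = (t - 5)*(t - 2)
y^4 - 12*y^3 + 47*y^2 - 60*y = y*(y - 5)*(y - 4)*(y - 3)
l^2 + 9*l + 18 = (l + 3)*(l + 6)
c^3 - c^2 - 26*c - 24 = (c - 6)*(c + 1)*(c + 4)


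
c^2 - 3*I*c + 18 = (c - 6*I)*(c + 3*I)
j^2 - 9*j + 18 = (j - 6)*(j - 3)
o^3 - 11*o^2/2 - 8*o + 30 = (o - 6)*(o - 2)*(o + 5/2)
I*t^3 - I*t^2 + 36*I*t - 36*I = (t - 6*I)*(t + 6*I)*(I*t - I)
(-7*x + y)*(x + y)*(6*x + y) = -42*x^3 - 43*x^2*y + y^3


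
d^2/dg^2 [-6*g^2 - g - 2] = -12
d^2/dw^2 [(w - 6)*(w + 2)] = 2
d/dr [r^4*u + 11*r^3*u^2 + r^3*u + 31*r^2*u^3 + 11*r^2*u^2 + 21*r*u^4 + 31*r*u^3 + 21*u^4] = u*(4*r^3 + 33*r^2*u + 3*r^2 + 62*r*u^2 + 22*r*u + 21*u^3 + 31*u^2)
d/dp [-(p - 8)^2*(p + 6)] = (-3*p - 4)*(p - 8)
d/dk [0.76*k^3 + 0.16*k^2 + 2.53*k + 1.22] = 2.28*k^2 + 0.32*k + 2.53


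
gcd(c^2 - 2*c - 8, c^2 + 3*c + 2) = c + 2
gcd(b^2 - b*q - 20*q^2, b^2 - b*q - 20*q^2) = -b^2 + b*q + 20*q^2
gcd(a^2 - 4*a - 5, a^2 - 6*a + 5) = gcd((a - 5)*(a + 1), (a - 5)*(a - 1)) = a - 5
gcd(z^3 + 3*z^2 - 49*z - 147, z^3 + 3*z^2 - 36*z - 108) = z + 3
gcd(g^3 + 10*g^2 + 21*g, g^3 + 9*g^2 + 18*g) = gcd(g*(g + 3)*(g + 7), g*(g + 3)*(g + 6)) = g^2 + 3*g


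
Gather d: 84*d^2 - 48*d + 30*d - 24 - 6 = 84*d^2 - 18*d - 30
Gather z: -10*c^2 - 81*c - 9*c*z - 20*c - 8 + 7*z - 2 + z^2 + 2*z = -10*c^2 - 101*c + z^2 + z*(9 - 9*c) - 10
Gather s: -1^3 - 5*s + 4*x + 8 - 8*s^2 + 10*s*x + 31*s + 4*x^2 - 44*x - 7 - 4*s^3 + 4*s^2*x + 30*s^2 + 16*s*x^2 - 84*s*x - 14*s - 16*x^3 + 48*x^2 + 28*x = -4*s^3 + s^2*(4*x + 22) + s*(16*x^2 - 74*x + 12) - 16*x^3 + 52*x^2 - 12*x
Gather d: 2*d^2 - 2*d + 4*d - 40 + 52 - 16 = 2*d^2 + 2*d - 4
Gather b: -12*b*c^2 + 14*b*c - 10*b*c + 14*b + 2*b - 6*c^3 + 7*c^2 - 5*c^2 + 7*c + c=b*(-12*c^2 + 4*c + 16) - 6*c^3 + 2*c^2 + 8*c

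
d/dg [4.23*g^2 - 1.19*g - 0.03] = 8.46*g - 1.19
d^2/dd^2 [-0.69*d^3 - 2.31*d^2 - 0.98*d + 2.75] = -4.14*d - 4.62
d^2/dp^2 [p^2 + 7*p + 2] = 2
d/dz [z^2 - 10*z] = 2*z - 10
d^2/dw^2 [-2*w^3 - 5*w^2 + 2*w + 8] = -12*w - 10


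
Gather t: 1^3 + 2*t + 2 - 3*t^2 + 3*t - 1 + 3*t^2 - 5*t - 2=0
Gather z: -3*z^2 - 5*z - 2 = -3*z^2 - 5*z - 2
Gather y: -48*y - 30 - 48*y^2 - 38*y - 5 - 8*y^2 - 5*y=-56*y^2 - 91*y - 35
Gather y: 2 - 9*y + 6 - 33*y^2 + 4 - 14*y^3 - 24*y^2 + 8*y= -14*y^3 - 57*y^2 - y + 12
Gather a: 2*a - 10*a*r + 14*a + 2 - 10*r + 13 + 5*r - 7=a*(16 - 10*r) - 5*r + 8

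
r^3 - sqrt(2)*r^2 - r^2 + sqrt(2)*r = r*(r - 1)*(r - sqrt(2))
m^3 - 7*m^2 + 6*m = m*(m - 6)*(m - 1)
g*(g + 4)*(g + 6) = g^3 + 10*g^2 + 24*g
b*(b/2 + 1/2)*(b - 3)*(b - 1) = b^4/2 - 3*b^3/2 - b^2/2 + 3*b/2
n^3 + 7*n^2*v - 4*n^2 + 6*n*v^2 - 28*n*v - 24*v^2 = (n - 4)*(n + v)*(n + 6*v)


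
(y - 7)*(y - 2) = y^2 - 9*y + 14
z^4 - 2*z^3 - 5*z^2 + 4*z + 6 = (z - 3)*(z + 1)*(z - sqrt(2))*(z + sqrt(2))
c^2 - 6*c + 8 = (c - 4)*(c - 2)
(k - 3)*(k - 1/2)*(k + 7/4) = k^3 - 7*k^2/4 - 37*k/8 + 21/8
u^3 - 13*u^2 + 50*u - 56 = (u - 7)*(u - 4)*(u - 2)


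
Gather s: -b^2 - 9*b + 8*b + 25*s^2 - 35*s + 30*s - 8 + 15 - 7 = -b^2 - b + 25*s^2 - 5*s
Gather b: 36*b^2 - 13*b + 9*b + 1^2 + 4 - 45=36*b^2 - 4*b - 40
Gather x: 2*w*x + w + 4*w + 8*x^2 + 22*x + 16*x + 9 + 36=5*w + 8*x^2 + x*(2*w + 38) + 45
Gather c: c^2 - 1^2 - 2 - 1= c^2 - 4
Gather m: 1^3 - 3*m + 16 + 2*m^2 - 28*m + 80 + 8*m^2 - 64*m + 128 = 10*m^2 - 95*m + 225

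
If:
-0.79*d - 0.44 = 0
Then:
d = -0.56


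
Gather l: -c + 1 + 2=3 - c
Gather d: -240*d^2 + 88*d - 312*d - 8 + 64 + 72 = -240*d^2 - 224*d + 128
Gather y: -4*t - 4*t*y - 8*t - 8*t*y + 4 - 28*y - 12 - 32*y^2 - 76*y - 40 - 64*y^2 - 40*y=-12*t - 96*y^2 + y*(-12*t - 144) - 48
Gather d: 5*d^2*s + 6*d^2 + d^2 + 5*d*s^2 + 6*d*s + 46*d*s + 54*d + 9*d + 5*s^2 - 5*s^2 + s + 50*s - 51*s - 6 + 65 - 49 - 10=d^2*(5*s + 7) + d*(5*s^2 + 52*s + 63)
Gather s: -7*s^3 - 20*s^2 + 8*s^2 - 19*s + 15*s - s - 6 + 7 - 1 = -7*s^3 - 12*s^2 - 5*s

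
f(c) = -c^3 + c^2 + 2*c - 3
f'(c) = -3*c^2 + 2*c + 2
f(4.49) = -64.38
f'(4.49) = -49.50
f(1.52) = -1.16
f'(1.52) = -1.89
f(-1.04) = -2.87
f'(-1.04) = -3.32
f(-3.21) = 33.96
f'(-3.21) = -35.33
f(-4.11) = 75.10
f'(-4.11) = -56.90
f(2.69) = -9.85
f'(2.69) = -14.33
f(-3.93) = 65.28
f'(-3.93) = -52.19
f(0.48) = -1.92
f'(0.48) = 2.27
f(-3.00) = 27.00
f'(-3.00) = -31.00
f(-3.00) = 27.00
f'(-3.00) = -31.00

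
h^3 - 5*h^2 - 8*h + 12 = (h - 6)*(h - 1)*(h + 2)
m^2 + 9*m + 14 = (m + 2)*(m + 7)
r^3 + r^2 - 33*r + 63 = (r - 3)^2*(r + 7)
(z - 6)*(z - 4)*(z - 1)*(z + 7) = z^4 - 4*z^3 - 43*z^2 + 214*z - 168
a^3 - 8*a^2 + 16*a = a*(a - 4)^2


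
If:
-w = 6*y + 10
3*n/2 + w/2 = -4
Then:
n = 2*y + 2/3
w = -6*y - 10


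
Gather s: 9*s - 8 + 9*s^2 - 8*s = 9*s^2 + s - 8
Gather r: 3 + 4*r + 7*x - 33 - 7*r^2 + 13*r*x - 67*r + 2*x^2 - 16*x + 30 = -7*r^2 + r*(13*x - 63) + 2*x^2 - 9*x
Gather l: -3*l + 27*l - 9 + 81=24*l + 72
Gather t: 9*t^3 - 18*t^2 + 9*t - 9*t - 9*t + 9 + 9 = 9*t^3 - 18*t^2 - 9*t + 18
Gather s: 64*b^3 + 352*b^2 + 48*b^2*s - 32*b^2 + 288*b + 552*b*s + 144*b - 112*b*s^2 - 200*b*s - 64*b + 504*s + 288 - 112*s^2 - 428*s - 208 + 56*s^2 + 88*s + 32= 64*b^3 + 320*b^2 + 368*b + s^2*(-112*b - 56) + s*(48*b^2 + 352*b + 164) + 112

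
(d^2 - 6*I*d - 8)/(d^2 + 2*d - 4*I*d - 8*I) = (d - 2*I)/(d + 2)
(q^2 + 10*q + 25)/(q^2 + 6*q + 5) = (q + 5)/(q + 1)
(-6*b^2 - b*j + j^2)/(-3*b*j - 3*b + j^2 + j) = (2*b + j)/(j + 1)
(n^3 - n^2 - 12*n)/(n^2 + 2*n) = (n^2 - n - 12)/(n + 2)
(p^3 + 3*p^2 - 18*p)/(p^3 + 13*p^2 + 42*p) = (p - 3)/(p + 7)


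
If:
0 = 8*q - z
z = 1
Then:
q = 1/8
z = 1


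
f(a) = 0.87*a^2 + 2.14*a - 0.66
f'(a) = 1.74*a + 2.14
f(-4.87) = 9.55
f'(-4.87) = -6.33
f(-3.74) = 3.51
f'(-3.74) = -4.37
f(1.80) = 6.01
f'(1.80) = 5.27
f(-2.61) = -0.32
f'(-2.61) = -2.40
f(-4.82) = 9.24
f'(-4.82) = -6.25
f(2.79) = 12.08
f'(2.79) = 6.99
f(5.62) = 38.85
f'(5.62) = 11.92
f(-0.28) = -1.19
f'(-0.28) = 1.65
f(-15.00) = 162.99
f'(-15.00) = -23.96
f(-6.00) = 17.82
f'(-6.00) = -8.30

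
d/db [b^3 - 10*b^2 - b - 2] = 3*b^2 - 20*b - 1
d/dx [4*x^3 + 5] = 12*x^2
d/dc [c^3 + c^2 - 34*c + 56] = 3*c^2 + 2*c - 34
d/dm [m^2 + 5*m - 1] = 2*m + 5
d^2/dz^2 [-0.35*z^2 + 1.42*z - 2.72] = -0.700000000000000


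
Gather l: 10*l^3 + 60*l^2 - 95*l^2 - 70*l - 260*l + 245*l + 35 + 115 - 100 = 10*l^3 - 35*l^2 - 85*l + 50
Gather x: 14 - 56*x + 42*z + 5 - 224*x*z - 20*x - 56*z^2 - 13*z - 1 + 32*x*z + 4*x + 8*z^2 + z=x*(-192*z - 72) - 48*z^2 + 30*z + 18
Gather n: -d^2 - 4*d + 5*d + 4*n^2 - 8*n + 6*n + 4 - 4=-d^2 + d + 4*n^2 - 2*n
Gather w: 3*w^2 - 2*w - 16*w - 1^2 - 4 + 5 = 3*w^2 - 18*w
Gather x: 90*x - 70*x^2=-70*x^2 + 90*x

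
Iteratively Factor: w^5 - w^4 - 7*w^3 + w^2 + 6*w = (w - 3)*(w^4 + 2*w^3 - w^2 - 2*w) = (w - 3)*(w + 2)*(w^3 - w) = (w - 3)*(w - 1)*(w + 2)*(w^2 + w) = (w - 3)*(w - 1)*(w + 1)*(w + 2)*(w)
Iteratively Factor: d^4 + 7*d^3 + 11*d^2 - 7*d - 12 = (d + 1)*(d^3 + 6*d^2 + 5*d - 12) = (d + 1)*(d + 4)*(d^2 + 2*d - 3) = (d - 1)*(d + 1)*(d + 4)*(d + 3)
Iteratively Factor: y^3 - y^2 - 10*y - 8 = (y - 4)*(y^2 + 3*y + 2) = (y - 4)*(y + 1)*(y + 2)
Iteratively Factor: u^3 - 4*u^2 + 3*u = (u - 3)*(u^2 - u) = u*(u - 3)*(u - 1)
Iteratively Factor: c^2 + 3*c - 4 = (c - 1)*(c + 4)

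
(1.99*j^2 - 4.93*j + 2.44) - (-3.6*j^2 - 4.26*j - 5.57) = 5.59*j^2 - 0.67*j + 8.01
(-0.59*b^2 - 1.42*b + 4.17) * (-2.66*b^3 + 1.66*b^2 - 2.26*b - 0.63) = 1.5694*b^5 + 2.7978*b^4 - 12.116*b^3 + 10.5031*b^2 - 8.5296*b - 2.6271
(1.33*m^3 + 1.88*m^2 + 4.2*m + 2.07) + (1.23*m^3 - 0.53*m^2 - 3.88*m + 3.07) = 2.56*m^3 + 1.35*m^2 + 0.32*m + 5.14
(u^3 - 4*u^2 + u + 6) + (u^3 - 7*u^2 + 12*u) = 2*u^3 - 11*u^2 + 13*u + 6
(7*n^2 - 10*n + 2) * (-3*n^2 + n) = -21*n^4 + 37*n^3 - 16*n^2 + 2*n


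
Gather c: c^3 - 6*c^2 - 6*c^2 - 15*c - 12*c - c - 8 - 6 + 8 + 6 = c^3 - 12*c^2 - 28*c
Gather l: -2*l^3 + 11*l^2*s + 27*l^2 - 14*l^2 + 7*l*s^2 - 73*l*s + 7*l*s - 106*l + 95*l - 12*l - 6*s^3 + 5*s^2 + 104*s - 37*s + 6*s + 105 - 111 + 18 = -2*l^3 + l^2*(11*s + 13) + l*(7*s^2 - 66*s - 23) - 6*s^3 + 5*s^2 + 73*s + 12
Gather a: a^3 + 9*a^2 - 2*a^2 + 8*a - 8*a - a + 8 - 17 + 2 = a^3 + 7*a^2 - a - 7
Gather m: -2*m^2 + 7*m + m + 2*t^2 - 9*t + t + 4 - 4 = -2*m^2 + 8*m + 2*t^2 - 8*t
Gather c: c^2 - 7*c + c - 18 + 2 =c^2 - 6*c - 16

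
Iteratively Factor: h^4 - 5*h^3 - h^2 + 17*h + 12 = (h + 1)*(h^3 - 6*h^2 + 5*h + 12) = (h - 3)*(h + 1)*(h^2 - 3*h - 4) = (h - 4)*(h - 3)*(h + 1)*(h + 1)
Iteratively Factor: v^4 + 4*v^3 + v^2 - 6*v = (v - 1)*(v^3 + 5*v^2 + 6*v) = (v - 1)*(v + 2)*(v^2 + 3*v) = (v - 1)*(v + 2)*(v + 3)*(v)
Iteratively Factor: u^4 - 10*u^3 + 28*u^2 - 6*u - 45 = (u + 1)*(u^3 - 11*u^2 + 39*u - 45) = (u - 5)*(u + 1)*(u^2 - 6*u + 9) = (u - 5)*(u - 3)*(u + 1)*(u - 3)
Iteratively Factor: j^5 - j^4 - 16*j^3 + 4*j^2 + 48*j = (j - 2)*(j^4 + j^3 - 14*j^2 - 24*j) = (j - 2)*(j + 2)*(j^3 - j^2 - 12*j) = (j - 4)*(j - 2)*(j + 2)*(j^2 + 3*j) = j*(j - 4)*(j - 2)*(j + 2)*(j + 3)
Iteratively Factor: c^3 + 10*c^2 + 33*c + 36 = (c + 3)*(c^2 + 7*c + 12) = (c + 3)^2*(c + 4)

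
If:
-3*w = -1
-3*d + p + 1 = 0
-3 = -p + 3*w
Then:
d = 5/3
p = 4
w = 1/3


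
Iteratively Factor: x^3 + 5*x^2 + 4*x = (x)*(x^2 + 5*x + 4) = x*(x + 1)*(x + 4)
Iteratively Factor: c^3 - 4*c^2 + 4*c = (c - 2)*(c^2 - 2*c) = (c - 2)^2*(c)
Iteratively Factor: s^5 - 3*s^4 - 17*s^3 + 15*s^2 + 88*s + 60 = (s + 2)*(s^4 - 5*s^3 - 7*s^2 + 29*s + 30) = (s + 2)^2*(s^3 - 7*s^2 + 7*s + 15) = (s - 5)*(s + 2)^2*(s^2 - 2*s - 3) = (s - 5)*(s + 1)*(s + 2)^2*(s - 3)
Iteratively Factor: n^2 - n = (n - 1)*(n)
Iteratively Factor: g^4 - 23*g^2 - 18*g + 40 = (g - 1)*(g^3 + g^2 - 22*g - 40) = (g - 5)*(g - 1)*(g^2 + 6*g + 8) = (g - 5)*(g - 1)*(g + 4)*(g + 2)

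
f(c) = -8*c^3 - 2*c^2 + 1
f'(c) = -24*c^2 - 4*c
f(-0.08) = 0.99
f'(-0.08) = 0.17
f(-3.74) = 391.53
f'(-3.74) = -320.74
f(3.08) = -251.72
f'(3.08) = -239.99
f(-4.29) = 595.82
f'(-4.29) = -424.54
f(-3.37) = 284.47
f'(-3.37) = -259.09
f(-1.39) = 18.62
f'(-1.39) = -40.81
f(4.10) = -583.99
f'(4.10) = -419.84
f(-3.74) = 391.53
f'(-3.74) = -320.74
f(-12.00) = 13537.00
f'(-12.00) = -3408.00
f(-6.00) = 1657.00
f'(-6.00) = -840.00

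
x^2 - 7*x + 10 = (x - 5)*(x - 2)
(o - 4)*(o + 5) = o^2 + o - 20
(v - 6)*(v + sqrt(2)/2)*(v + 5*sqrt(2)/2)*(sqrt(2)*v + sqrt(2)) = sqrt(2)*v^4 - 5*sqrt(2)*v^3 + 6*v^3 - 30*v^2 - 7*sqrt(2)*v^2/2 - 36*v - 25*sqrt(2)*v/2 - 15*sqrt(2)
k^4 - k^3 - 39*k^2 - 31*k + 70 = (k - 7)*(k - 1)*(k + 2)*(k + 5)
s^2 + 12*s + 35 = (s + 5)*(s + 7)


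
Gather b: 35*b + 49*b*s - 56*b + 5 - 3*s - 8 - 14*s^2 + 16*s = b*(49*s - 21) - 14*s^2 + 13*s - 3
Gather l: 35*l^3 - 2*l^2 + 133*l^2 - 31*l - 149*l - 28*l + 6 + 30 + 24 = 35*l^3 + 131*l^2 - 208*l + 60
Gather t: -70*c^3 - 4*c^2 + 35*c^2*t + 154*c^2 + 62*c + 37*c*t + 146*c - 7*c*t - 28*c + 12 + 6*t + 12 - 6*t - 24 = -70*c^3 + 150*c^2 + 180*c + t*(35*c^2 + 30*c)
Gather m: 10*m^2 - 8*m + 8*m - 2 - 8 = 10*m^2 - 10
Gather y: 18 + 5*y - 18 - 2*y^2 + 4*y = -2*y^2 + 9*y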